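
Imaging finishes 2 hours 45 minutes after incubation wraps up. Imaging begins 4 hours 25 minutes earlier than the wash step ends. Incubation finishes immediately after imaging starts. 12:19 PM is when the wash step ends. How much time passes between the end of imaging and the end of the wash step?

Imaging starts at 12:19 PM − 265 min = 7:54 AM.
So incubation ends at 7:54 AM.
Imaging ends at 7:54 AM + 165 min = 10:39 AM.
From 10:39 AM to 12:19 PM is 1 hour 40 minutes.

1 hour 40 minutes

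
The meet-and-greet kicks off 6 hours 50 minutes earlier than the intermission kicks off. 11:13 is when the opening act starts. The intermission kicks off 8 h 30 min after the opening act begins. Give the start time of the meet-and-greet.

The intermission starts at 11:13 + 510 min = 19:43.
The meet-and-greet starts at 19:43 − 410 min = 12:53.

12:53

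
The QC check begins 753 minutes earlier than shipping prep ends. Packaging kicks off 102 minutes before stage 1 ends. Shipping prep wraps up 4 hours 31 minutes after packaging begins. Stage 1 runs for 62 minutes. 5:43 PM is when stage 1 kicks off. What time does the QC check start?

9:01 AM

Stage 1 ends at 5:43 PM + 62 min = 6:45 PM.
Packaging starts at 6:45 PM − 102 min = 5:03 PM.
Shipping prep ends at 5:03 PM + 271 min = 9:34 PM.
The QC check starts at 9:34 PM − 753 min = 9:01 AM.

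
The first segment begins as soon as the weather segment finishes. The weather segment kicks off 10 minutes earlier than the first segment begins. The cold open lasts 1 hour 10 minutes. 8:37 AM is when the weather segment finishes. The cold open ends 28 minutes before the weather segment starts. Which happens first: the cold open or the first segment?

The first segment starts at 8:37 AM.
The weather segment starts at 8:37 AM − 10 min = 8:27 AM.
The cold open ends at 8:27 AM − 28 min = 7:59 AM.
The cold open starts at 7:59 AM − 70 min = 6:49 AM.
The cold open starts at 6:49 AM and the first segment starts at 8:37 AM, so the cold open is first.

the cold open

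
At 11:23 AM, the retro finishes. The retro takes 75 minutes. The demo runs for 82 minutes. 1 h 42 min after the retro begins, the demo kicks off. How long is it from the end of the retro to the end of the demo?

1 h 49 min

The retro starts at 11:23 AM − 75 min = 10:08 AM.
The demo starts at 10:08 AM + 102 min = 11:50 AM.
The demo ends at 11:50 AM + 82 min = 1:12 PM.
From 11:23 AM to 1:12 PM is 1 h 49 min.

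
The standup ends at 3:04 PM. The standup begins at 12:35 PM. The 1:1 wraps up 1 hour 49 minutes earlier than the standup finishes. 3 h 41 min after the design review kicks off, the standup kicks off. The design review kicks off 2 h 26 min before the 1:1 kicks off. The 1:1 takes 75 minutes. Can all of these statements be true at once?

No

The 1:1 ends at 3:04 PM − 109 min = 1:15 PM.
The 1:1 starts at 1:15 PM − 75 min = 12:00 PM.
The design review starts at 12:00 PM − 146 min = 9:34 AM.
The standup starts at 9:34 AM + 221 min = 1:15 PM.
But the standup is also said to start at 12:35 PM — a 40-minute conflict.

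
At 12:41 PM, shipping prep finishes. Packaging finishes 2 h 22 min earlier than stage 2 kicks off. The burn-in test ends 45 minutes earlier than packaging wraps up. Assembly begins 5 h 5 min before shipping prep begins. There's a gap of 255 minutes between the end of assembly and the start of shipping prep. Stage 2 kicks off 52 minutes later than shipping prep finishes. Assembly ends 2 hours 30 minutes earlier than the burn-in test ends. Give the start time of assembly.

7:06 AM

Stage 2 starts at 12:41 PM + 52 min = 1:33 PM.
Packaging ends at 1:33 PM − 142 min = 11:11 AM.
The burn-in test ends at 11:11 AM − 45 min = 10:26 AM.
Assembly ends at 10:26 AM − 150 min = 7:56 AM.
Shipping prep starts at 7:56 AM + 255 min = 12:11 PM.
Assembly starts at 12:11 PM − 305 min = 7:06 AM.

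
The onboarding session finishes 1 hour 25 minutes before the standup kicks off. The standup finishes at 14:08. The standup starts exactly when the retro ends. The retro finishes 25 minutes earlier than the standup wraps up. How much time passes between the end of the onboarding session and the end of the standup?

The retro ends at 14:08 − 25 min = 13:43.
So the standup starts at 13:43.
The onboarding session ends at 13:43 − 85 min = 12:18.
From 12:18 to 14:08 is 1 hour 50 minutes.

1 hour 50 minutes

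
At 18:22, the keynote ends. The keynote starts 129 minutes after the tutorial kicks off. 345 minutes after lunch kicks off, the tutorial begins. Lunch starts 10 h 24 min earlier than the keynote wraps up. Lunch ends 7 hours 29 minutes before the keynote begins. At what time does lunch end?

Lunch starts at 18:22 − 624 min = 07:58.
The tutorial starts at 07:58 + 345 min = 13:43.
The keynote starts at 13:43 + 129 min = 15:52.
Lunch ends at 15:52 − 449 min = 08:23.

08:23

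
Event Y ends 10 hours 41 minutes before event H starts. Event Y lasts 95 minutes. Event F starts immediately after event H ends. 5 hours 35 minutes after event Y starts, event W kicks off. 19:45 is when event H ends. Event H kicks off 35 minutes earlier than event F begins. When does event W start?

12:29

Event F starts at 19:45.
Event H starts at 19:45 − 35 min = 19:10.
Event Y ends at 19:10 − 641 min = 08:29.
Event Y starts at 08:29 − 95 min = 06:54.
Event W starts at 06:54 + 335 min = 12:29.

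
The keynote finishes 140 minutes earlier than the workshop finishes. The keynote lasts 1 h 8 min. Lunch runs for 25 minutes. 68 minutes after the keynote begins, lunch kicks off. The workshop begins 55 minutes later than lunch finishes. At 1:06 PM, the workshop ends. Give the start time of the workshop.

12:06 PM

The keynote ends at 1:06 PM − 140 min = 10:46 AM.
The keynote starts at 10:46 AM − 68 min = 9:38 AM.
Lunch starts at 9:38 AM + 68 min = 10:46 AM.
Lunch ends at 10:46 AM + 25 min = 11:11 AM.
The workshop starts at 11:11 AM + 55 min = 12:06 PM.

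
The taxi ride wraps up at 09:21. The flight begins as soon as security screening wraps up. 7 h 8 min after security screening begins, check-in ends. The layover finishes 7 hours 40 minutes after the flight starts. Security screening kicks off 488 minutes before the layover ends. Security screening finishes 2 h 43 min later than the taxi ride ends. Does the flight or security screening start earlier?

security screening

Security screening ends at 09:21 + 163 min = 12:04.
So the flight starts at 12:04.
The layover ends at 12:04 + 460 min = 19:44.
Security screening starts at 19:44 − 488 min = 11:36.
The flight starts at 12:04 and security screening starts at 11:36, so security screening is first.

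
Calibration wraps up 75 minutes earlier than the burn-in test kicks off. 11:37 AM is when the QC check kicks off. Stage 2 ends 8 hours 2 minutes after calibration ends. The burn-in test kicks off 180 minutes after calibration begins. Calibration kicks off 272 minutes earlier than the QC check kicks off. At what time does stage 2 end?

4:52 PM

Calibration starts at 11:37 AM − 272 min = 7:05 AM.
The burn-in test starts at 7:05 AM + 180 min = 10:05 AM.
Calibration ends at 10:05 AM − 75 min = 8:50 AM.
Stage 2 ends at 8:50 AM + 482 min = 4:52 PM.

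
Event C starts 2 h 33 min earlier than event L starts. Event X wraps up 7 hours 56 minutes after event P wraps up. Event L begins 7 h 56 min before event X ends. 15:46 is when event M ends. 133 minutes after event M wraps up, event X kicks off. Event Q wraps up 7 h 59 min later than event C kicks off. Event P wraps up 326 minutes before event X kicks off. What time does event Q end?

17:59

Event X starts at 15:46 + 133 min = 17:59.
Event P ends at 17:59 − 326 min = 12:33.
Event X ends at 12:33 + 476 min = 20:29.
Event L starts at 20:29 − 476 min = 12:33.
Event C starts at 12:33 − 153 min = 10:00.
Event Q ends at 10:00 + 479 min = 17:59.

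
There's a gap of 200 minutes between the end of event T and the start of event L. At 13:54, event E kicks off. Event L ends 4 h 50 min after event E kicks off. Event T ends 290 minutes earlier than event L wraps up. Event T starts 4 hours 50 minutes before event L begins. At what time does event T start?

Event L ends at 13:54 + 290 min = 18:44.
Event T ends at 18:44 − 290 min = 13:54.
Event L starts at 13:54 + 200 min = 17:14.
Event T starts at 17:14 − 290 min = 12:24.

12:24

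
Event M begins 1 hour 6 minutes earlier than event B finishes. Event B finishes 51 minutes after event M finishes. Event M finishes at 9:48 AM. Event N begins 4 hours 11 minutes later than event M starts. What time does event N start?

1:44 PM

Event B ends at 9:48 AM + 51 min = 10:39 AM.
Event M starts at 10:39 AM − 66 min = 9:33 AM.
Event N starts at 9:33 AM + 251 min = 1:44 PM.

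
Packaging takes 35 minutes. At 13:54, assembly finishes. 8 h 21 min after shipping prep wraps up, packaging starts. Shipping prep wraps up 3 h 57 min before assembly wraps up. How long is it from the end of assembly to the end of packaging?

Shipping prep ends at 13:54 − 237 min = 09:57.
Packaging starts at 09:57 + 501 min = 18:18.
Packaging ends at 18:18 + 35 min = 18:53.
From 13:54 to 18:53 is 4 h 59 min.

4 h 59 min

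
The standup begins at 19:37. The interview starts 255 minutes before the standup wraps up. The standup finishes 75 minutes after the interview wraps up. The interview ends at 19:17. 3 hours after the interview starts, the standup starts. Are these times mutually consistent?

The standup ends at 19:17 + 75 min = 20:32.
The interview starts at 20:32 − 255 min = 16:17.
The standup starts at 16:17 + 180 min = 19:17.
But the standup is also said to start at 19:37 — a 20-minute conflict.

No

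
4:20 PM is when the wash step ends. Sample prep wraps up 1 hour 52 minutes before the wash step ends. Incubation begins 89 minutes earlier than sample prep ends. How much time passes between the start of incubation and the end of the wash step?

3 hours 21 minutes

Sample prep ends at 4:20 PM − 112 min = 2:28 PM.
Incubation starts at 2:28 PM − 89 min = 12:59 PM.
From 12:59 PM to 4:20 PM is 3 hours 21 minutes.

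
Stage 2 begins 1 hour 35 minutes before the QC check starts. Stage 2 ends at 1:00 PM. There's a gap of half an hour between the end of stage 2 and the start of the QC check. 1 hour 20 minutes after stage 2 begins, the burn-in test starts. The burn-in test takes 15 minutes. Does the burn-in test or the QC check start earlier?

The QC check starts at 1:00 PM + 30 min = 1:30 PM.
Stage 2 starts at 1:30 PM − 95 min = 11:55 AM.
The burn-in test starts at 11:55 AM + 80 min = 1:15 PM.
The burn-in test starts at 1:15 PM and the QC check starts at 1:30 PM, so the burn-in test is first.

the burn-in test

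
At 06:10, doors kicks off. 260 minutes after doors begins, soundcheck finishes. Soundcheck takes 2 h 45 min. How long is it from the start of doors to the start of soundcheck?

Soundcheck ends at 06:10 + 260 min = 10:30.
Soundcheck starts at 10:30 − 165 min = 07:45.
From 06:10 to 07:45 is 1 hour 35 minutes.

1 hour 35 minutes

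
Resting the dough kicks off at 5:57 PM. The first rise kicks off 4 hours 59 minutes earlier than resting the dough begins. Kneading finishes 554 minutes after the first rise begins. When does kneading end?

The first rise starts at 5:57 PM − 299 min = 12:58 PM.
Kneading ends at 12:58 PM + 554 min = 10:12 PM.

10:12 PM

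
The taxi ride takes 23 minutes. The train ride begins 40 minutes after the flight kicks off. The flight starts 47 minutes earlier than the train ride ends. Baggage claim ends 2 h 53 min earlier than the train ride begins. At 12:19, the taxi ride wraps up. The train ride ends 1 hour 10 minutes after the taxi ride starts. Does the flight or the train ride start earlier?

The taxi ride starts at 12:19 − 23 min = 11:56.
The train ride ends at 11:56 + 70 min = 13:06.
The flight starts at 13:06 − 47 min = 12:19.
The train ride starts at 12:19 + 40 min = 12:59.
The flight starts at 12:19 and the train ride starts at 12:59, so the flight is first.

the flight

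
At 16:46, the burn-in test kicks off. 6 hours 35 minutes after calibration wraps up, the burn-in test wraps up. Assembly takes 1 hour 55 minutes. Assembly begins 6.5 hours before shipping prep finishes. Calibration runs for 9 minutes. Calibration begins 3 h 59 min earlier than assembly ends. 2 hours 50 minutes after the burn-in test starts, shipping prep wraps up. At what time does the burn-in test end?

Shipping prep ends at 16:46 + 170 min = 19:36.
Assembly starts at 19:36 − 390 min = 13:06.
Assembly ends at 13:06 + 115 min = 15:01.
Calibration starts at 15:01 − 239 min = 11:02.
Calibration ends at 11:02 + 9 min = 11:11.
The burn-in test ends at 11:11 + 395 min = 17:46.

17:46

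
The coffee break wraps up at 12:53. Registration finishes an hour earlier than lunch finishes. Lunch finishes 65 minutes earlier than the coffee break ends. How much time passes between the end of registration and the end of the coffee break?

Lunch ends at 12:53 − 65 min = 11:48.
Registration ends at 11:48 − 60 min = 10:48.
From 10:48 to 12:53 is 2 h 5 min.

2 h 5 min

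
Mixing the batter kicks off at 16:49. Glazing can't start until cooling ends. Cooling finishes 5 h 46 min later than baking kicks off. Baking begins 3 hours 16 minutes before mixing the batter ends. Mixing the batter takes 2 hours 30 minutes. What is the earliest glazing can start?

Mixing the batter ends at 16:49 + 150 min = 19:19.
Baking starts at 19:19 − 196 min = 16:03.
Cooling ends at 16:03 + 346 min = 21:49.
Glazing is bounded by cooling, so the earliest it can start is 21:49.

21:49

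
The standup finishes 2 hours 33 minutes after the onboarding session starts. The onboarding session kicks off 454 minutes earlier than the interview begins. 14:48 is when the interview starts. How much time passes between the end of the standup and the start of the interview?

5 hours 1 minute

The onboarding session starts at 14:48 − 454 min = 07:14.
The standup ends at 07:14 + 153 min = 09:47.
From 09:47 to 14:48 is 5 hours 1 minute.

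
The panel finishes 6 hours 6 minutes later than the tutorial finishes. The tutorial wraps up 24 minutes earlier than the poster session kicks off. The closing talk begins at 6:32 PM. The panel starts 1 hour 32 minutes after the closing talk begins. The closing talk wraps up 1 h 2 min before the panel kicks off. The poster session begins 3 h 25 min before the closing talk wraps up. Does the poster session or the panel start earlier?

the poster session

The panel starts at 6:32 PM + 92 min = 8:04 PM.
The closing talk ends at 8:04 PM − 62 min = 7:02 PM.
The poster session starts at 7:02 PM − 205 min = 3:37 PM.
The poster session starts at 3:37 PM and the panel starts at 8:04 PM, so the poster session is first.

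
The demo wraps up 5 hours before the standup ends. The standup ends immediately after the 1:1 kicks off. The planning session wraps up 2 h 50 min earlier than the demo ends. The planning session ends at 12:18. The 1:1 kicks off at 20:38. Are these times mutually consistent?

The standup ends at 20:38.
The demo ends at 20:38 − 300 min = 15:38.
The planning session ends at 15:38 − 170 min = 12:48.
But the planning session is also said to end at 12:18 — a 30-minute conflict.

No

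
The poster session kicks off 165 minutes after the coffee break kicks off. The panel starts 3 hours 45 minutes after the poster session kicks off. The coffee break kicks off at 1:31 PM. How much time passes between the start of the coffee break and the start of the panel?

The poster session starts at 1:31 PM + 165 min = 4:16 PM.
The panel starts at 4:16 PM + 225 min = 8:01 PM.
From 1:31 PM to 8:01 PM is 6 hours 30 minutes.

6 hours 30 minutes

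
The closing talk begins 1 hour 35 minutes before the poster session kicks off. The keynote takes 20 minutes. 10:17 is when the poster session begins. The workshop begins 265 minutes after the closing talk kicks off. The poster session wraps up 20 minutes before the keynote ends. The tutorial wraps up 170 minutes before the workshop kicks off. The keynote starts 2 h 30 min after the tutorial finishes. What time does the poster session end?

The closing talk starts at 10:17 − 95 min = 08:42.
The workshop starts at 08:42 + 265 min = 13:07.
The tutorial ends at 13:07 − 170 min = 10:17.
The keynote starts at 10:17 + 150 min = 12:47.
The keynote ends at 12:47 + 20 min = 13:07.
The poster session ends at 13:07 − 20 min = 12:47.

12:47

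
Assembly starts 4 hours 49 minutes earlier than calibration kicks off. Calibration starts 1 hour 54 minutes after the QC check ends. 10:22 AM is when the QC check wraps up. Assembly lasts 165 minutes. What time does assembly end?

Calibration starts at 10:22 AM + 114 min = 12:16 PM.
Assembly starts at 12:16 PM − 289 min = 7:27 AM.
Assembly ends at 7:27 AM + 165 min = 10:12 AM.

10:12 AM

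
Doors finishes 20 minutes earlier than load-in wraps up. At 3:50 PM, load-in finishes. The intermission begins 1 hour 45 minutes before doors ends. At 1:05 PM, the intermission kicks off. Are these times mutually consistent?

No

Doors ends at 3:50 PM − 20 min = 3:30 PM.
The intermission starts at 3:30 PM − 105 min = 1:45 PM.
But the intermission is also said to start at 1:05 PM — a 40-minute conflict.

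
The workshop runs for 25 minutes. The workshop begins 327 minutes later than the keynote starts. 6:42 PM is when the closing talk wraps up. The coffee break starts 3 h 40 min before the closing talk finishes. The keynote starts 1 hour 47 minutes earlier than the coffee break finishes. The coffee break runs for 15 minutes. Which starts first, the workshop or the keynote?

the keynote

The coffee break starts at 6:42 PM − 220 min = 3:02 PM.
The coffee break ends at 3:02 PM + 15 min = 3:17 PM.
The keynote starts at 3:17 PM − 107 min = 1:30 PM.
The workshop starts at 1:30 PM + 327 min = 6:57 PM.
The workshop starts at 6:57 PM and the keynote starts at 1:30 PM, so the keynote is first.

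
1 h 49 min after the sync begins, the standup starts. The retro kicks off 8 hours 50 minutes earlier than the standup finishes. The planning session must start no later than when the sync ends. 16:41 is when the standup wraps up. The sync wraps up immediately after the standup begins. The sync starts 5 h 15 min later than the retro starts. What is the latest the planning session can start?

The retro starts at 16:41 − 530 min = 07:51.
The sync starts at 07:51 + 315 min = 13:06.
The standup starts at 13:06 + 109 min = 14:55.
So the sync ends at 14:55.
The planning session is bounded by the sync, so the latest it can start is 14:55.

14:55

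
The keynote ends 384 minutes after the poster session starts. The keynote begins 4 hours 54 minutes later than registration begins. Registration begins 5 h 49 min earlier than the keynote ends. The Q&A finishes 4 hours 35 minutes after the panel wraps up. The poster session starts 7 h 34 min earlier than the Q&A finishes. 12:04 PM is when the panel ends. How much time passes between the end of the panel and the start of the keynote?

150 minutes

The Q&A ends at 12:04 PM + 275 min = 4:39 PM.
The poster session starts at 4:39 PM − 454 min = 9:05 AM.
The keynote ends at 9:05 AM + 384 min = 3:29 PM.
Registration starts at 3:29 PM − 349 min = 9:40 AM.
The keynote starts at 9:40 AM + 294 min = 2:34 PM.
From 12:04 PM to 2:34 PM is 150 minutes.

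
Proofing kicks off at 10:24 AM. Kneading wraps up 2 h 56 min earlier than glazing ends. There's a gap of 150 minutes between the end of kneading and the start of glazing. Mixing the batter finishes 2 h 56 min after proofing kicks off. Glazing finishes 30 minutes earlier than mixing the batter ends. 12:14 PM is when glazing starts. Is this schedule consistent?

Mixing the batter ends at 10:24 AM + 176 min = 1:20 PM.
Glazing ends at 1:20 PM − 30 min = 12:50 PM.
Kneading ends at 12:50 PM − 176 min = 9:54 AM.
Glazing starts at 9:54 AM + 150 min = 12:24 PM.
But glazing is also said to start at 12:14 PM — a 10-minute conflict.

No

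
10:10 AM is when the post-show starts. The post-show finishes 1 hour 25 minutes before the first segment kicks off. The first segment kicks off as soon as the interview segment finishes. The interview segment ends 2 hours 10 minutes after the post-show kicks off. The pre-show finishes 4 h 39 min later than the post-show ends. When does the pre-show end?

The interview segment ends at 10:10 AM + 130 min = 12:20 PM.
So the first segment starts at 12:20 PM.
The post-show ends at 12:20 PM − 85 min = 10:55 AM.
The pre-show ends at 10:55 AM + 279 min = 3:34 PM.

3:34 PM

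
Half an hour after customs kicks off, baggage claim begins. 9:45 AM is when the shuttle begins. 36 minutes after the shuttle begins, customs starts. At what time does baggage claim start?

Customs starts at 9:45 AM + 36 min = 10:21 AM.
Baggage claim starts at 10:21 AM + 30 min = 10:51 AM.

10:51 AM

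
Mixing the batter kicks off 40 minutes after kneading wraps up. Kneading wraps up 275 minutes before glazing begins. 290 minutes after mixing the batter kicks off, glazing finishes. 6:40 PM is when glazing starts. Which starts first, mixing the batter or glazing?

Kneading ends at 6:40 PM − 275 min = 2:05 PM.
Mixing the batter starts at 2:05 PM + 40 min = 2:45 PM.
Mixing the batter starts at 2:45 PM and glazing starts at 6:40 PM, so mixing the batter is first.

mixing the batter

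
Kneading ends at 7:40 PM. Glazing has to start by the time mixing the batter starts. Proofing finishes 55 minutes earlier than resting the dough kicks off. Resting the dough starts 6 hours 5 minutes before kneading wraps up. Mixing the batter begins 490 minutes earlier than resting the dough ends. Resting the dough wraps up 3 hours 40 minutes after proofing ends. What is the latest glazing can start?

8:10 AM

Resting the dough starts at 7:40 PM − 365 min = 1:35 PM.
Proofing ends at 1:35 PM − 55 min = 12:40 PM.
Resting the dough ends at 12:40 PM + 220 min = 4:20 PM.
Mixing the batter starts at 4:20 PM − 490 min = 8:10 AM.
Glazing is bounded by mixing the batter, so the latest it can start is 8:10 AM.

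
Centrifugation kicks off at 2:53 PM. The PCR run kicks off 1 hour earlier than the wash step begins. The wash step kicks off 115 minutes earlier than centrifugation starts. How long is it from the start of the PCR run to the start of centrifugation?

The wash step starts at 2:53 PM − 115 min = 12:58 PM.
The PCR run starts at 12:58 PM − 60 min = 11:58 AM.
From 11:58 AM to 2:53 PM is 2 h 55 min.

2 h 55 min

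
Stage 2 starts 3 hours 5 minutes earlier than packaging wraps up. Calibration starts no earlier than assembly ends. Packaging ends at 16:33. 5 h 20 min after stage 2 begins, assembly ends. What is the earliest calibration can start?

18:48

Stage 2 starts at 16:33 − 185 min = 13:28.
Assembly ends at 13:28 + 320 min = 18:48.
Calibration is bounded by assembly, so the earliest it can start is 18:48.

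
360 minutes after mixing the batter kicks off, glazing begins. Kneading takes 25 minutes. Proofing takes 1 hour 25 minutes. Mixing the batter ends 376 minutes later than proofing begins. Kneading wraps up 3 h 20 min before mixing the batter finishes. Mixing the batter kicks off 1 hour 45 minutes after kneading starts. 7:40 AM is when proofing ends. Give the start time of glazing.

4:31 PM

Proofing starts at 7:40 AM − 85 min = 6:15 AM.
Mixing the batter ends at 6:15 AM + 376 min = 12:31 PM.
Kneading ends at 12:31 PM − 200 min = 9:11 AM.
Kneading starts at 9:11 AM − 25 min = 8:46 AM.
Mixing the batter starts at 8:46 AM + 105 min = 10:31 AM.
Glazing starts at 10:31 AM + 360 min = 4:31 PM.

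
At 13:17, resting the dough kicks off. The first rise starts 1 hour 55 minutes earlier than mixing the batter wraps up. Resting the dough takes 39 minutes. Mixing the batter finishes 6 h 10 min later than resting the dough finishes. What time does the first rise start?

Resting the dough ends at 13:17 + 39 min = 13:56.
Mixing the batter ends at 13:56 + 370 min = 20:06.
The first rise starts at 20:06 − 115 min = 18:11.

18:11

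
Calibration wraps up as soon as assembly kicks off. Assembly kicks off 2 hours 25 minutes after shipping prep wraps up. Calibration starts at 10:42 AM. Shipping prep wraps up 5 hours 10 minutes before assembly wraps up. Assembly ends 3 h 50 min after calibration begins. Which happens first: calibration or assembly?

calibration

Assembly ends at 10:42 AM + 230 min = 2:32 PM.
Shipping prep ends at 2:32 PM − 310 min = 9:22 AM.
Assembly starts at 9:22 AM + 145 min = 11:47 AM.
Calibration starts at 10:42 AM and assembly starts at 11:47 AM, so calibration is first.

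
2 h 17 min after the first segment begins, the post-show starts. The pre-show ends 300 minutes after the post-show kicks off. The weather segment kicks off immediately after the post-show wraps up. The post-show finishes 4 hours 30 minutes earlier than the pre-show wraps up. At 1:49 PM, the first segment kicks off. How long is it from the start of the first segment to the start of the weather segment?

167 minutes

The post-show starts at 1:49 PM + 137 min = 4:06 PM.
The pre-show ends at 4:06 PM + 300 min = 9:06 PM.
The post-show ends at 9:06 PM − 270 min = 4:36 PM.
So the weather segment starts at 4:36 PM.
From 1:49 PM to 4:36 PM is 167 minutes.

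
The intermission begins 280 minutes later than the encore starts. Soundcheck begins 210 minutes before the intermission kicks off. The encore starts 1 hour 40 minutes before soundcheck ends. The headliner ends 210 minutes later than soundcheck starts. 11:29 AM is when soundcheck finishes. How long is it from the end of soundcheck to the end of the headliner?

3 hours

The encore starts at 11:29 AM − 100 min = 9:49 AM.
The intermission starts at 9:49 AM + 280 min = 2:29 PM.
Soundcheck starts at 2:29 PM − 210 min = 10:59 AM.
The headliner ends at 10:59 AM + 210 min = 2:29 PM.
From 11:29 AM to 2:29 PM is 3 hours.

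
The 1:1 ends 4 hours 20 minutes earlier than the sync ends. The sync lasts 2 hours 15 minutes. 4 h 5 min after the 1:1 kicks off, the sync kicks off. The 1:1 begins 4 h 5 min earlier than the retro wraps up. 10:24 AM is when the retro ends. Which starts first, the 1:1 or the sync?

the 1:1

The 1:1 starts at 10:24 AM − 245 min = 6:19 AM.
The sync starts at 6:19 AM + 245 min = 10:24 AM.
The 1:1 starts at 6:19 AM and the sync starts at 10:24 AM, so the 1:1 is first.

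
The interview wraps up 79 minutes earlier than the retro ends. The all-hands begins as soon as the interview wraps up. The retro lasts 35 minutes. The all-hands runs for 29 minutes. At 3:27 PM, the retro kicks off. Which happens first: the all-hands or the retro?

The retro ends at 3:27 PM + 35 min = 4:02 PM.
The interview ends at 4:02 PM − 79 min = 2:43 PM.
So the all-hands starts at 2:43 PM.
The all-hands starts at 2:43 PM and the retro starts at 3:27 PM, so the all-hands is first.

the all-hands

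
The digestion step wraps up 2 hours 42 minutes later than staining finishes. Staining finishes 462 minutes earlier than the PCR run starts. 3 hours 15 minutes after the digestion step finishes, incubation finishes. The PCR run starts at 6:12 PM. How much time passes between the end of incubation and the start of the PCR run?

Staining ends at 6:12 PM − 462 min = 10:30 AM.
The digestion step ends at 10:30 AM + 162 min = 1:12 PM.
Incubation ends at 1:12 PM + 195 min = 4:27 PM.
From 4:27 PM to 6:12 PM is 1 hour 45 minutes.

1 hour 45 minutes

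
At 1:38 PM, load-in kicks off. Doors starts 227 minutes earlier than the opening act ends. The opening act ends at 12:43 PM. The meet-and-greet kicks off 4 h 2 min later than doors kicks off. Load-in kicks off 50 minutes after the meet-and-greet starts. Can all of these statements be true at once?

No

Doors starts at 12:43 PM − 227 min = 8:56 AM.
The meet-and-greet starts at 8:56 AM + 242 min = 12:58 PM.
Load-in starts at 12:58 PM + 50 min = 1:48 PM.
But load-in is also said to start at 1:38 PM — a 10-minute conflict.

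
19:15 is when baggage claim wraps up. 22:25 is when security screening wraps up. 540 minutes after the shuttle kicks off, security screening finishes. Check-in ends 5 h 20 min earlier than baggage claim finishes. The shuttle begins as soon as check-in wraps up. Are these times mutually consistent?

No

Check-in ends at 19:15 − 320 min = 13:55.
So the shuttle starts at 13:55.
Security screening ends at 13:55 + 540 min = 22:55.
But security screening is also said to end at 22:25 — a 30-minute conflict.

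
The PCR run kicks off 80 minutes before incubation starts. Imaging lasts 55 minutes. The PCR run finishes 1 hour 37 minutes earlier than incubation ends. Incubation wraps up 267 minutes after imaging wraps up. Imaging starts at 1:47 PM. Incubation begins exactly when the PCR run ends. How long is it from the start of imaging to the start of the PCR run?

145 minutes

Imaging ends at 1:47 PM + 55 min = 2:42 PM.
Incubation ends at 2:42 PM + 267 min = 7:09 PM.
The PCR run ends at 7:09 PM − 97 min = 5:32 PM.
So incubation starts at 5:32 PM.
The PCR run starts at 5:32 PM − 80 min = 4:12 PM.
From 1:47 PM to 4:12 PM is 145 minutes.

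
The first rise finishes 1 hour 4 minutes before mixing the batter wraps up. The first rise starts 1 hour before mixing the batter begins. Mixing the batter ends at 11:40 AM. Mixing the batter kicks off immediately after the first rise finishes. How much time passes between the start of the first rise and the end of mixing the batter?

124 minutes

The first rise ends at 11:40 AM − 64 min = 10:36 AM.
So mixing the batter starts at 10:36 AM.
The first rise starts at 10:36 AM − 60 min = 9:36 AM.
From 9:36 AM to 11:40 AM is 124 minutes.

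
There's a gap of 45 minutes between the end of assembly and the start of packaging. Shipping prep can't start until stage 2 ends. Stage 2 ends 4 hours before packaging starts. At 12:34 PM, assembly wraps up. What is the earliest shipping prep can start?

9:19 AM

Packaging starts at 12:34 PM + 45 min = 1:19 PM.
Stage 2 ends at 1:19 PM − 240 min = 9:19 AM.
Shipping prep is bounded by stage 2, so the earliest it can start is 9:19 AM.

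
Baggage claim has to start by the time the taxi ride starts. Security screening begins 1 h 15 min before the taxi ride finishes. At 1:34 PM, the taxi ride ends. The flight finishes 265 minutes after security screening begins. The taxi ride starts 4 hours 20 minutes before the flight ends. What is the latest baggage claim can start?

Security screening starts at 1:34 PM − 75 min = 12:19 PM.
The flight ends at 12:19 PM + 265 min = 4:44 PM.
The taxi ride starts at 4:44 PM − 260 min = 12:24 PM.
Baggage claim is bounded by the taxi ride, so the latest it can start is 12:24 PM.

12:24 PM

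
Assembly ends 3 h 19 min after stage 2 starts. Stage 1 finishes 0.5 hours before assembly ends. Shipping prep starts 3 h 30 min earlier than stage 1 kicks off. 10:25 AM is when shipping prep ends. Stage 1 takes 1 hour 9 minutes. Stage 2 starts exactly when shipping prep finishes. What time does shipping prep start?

Stage 2 starts at 10:25 AM.
Assembly ends at 10:25 AM + 199 min = 1:44 PM.
Stage 1 ends at 1:44 PM − 30 min = 1:14 PM.
Stage 1 starts at 1:14 PM − 69 min = 12:05 PM.
Shipping prep starts at 12:05 PM − 210 min = 8:35 AM.

8:35 AM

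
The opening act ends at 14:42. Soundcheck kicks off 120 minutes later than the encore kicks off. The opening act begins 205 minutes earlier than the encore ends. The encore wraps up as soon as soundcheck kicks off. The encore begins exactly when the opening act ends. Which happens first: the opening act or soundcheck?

The encore starts at 14:42.
Soundcheck starts at 14:42 + 120 min = 16:42.
So the encore ends at 16:42.
The opening act starts at 16:42 − 205 min = 13:17.
The opening act starts at 13:17 and soundcheck starts at 16:42, so the opening act is first.

the opening act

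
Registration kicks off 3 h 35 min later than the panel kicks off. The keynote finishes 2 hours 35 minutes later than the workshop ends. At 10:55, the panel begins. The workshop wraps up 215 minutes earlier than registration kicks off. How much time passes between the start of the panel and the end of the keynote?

155 minutes

Registration starts at 10:55 + 215 min = 14:30.
The workshop ends at 14:30 − 215 min = 10:55.
The keynote ends at 10:55 + 155 min = 13:30.
From 10:55 to 13:30 is 155 minutes.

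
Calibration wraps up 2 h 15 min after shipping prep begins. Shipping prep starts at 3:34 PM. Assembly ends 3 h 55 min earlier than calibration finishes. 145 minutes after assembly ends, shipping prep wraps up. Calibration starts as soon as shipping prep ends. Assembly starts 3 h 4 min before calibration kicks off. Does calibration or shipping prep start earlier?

shipping prep

Calibration ends at 3:34 PM + 135 min = 5:49 PM.
Assembly ends at 5:49 PM − 235 min = 1:54 PM.
Shipping prep ends at 1:54 PM + 145 min = 4:19 PM.
So calibration starts at 4:19 PM.
Calibration starts at 4:19 PM and shipping prep starts at 3:34 PM, so shipping prep is first.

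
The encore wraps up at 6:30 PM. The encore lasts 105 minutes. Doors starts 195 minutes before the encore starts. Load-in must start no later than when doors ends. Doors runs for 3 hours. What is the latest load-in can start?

4:30 PM

The encore starts at 6:30 PM − 105 min = 4:45 PM.
Doors starts at 4:45 PM − 195 min = 1:30 PM.
Doors ends at 1:30 PM + 180 min = 4:30 PM.
Load-in is bounded by doors, so the latest it can start is 4:30 PM.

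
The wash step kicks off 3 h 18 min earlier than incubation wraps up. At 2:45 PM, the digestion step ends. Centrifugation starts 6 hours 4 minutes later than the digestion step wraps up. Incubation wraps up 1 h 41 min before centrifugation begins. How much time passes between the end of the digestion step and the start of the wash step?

Centrifugation starts at 2:45 PM + 364 min = 8:49 PM.
Incubation ends at 8:49 PM − 101 min = 7:08 PM.
The wash step starts at 7:08 PM − 198 min = 3:50 PM.
From 2:45 PM to 3:50 PM is 65 minutes.

65 minutes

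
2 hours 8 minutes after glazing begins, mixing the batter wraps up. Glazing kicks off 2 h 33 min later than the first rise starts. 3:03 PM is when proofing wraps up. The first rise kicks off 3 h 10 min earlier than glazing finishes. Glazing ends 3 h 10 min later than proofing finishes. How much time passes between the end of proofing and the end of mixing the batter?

Glazing ends at 3:03 PM + 190 min = 6:13 PM.
The first rise starts at 6:13 PM − 190 min = 3:03 PM.
Glazing starts at 3:03 PM + 153 min = 5:36 PM.
Mixing the batter ends at 5:36 PM + 128 min = 7:44 PM.
From 3:03 PM to 7:44 PM is 4 hours 41 minutes.

4 hours 41 minutes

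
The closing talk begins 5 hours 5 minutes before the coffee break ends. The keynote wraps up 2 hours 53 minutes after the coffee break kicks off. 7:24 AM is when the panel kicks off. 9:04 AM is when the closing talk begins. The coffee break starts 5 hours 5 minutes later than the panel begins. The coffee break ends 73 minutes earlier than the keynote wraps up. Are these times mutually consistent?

Yes

The coffee break starts at 7:24 AM + 305 min = 12:29 PM.
The keynote ends at 12:29 PM + 173 min = 3:22 PM.
The coffee break ends at 3:22 PM − 73 min = 2:09 PM.
The closing talk starts at 2:09 PM − 305 min = 9:04 AM.
That matches the stated 9:04 AM, so the schedule is consistent.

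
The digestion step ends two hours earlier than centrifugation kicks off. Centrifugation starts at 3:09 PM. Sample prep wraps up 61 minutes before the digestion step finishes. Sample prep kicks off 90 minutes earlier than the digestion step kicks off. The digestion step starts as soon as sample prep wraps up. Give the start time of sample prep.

The digestion step ends at 3:09 PM − 120 min = 1:09 PM.
Sample prep ends at 1:09 PM − 61 min = 12:08 PM.
So the digestion step starts at 12:08 PM.
Sample prep starts at 12:08 PM − 90 min = 10:38 AM.

10:38 AM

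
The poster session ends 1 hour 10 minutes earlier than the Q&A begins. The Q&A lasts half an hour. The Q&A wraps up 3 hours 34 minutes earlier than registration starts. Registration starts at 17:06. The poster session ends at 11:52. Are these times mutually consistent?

The Q&A ends at 17:06 − 214 min = 13:32.
The Q&A starts at 13:32 − 30 min = 13:02.
The poster session ends at 13:02 − 70 min = 11:52.
That matches the stated 11:52, so the schedule is consistent.

Yes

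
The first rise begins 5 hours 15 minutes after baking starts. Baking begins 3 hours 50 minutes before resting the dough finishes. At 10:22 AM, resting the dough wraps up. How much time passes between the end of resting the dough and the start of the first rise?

Baking starts at 10:22 AM − 230 min = 6:32 AM.
The first rise starts at 6:32 AM + 315 min = 11:47 AM.
From 10:22 AM to 11:47 AM is 1 h 25 min.

1 h 25 min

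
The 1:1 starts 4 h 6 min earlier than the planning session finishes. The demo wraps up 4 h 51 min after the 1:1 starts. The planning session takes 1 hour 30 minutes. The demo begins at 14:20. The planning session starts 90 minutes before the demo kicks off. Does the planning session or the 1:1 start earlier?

The planning session starts at 14:20 − 90 min = 12:50.
The planning session ends at 12:50 + 90 min = 14:20.
The 1:1 starts at 14:20 − 246 min = 10:14.
The planning session starts at 12:50 and the 1:1 starts at 10:14, so the 1:1 is first.

the 1:1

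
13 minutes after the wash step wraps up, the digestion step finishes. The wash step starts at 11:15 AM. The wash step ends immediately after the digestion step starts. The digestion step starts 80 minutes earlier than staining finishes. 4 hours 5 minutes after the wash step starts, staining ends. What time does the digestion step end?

2:13 PM

Staining ends at 11:15 AM + 245 min = 3:20 PM.
The digestion step starts at 3:20 PM − 80 min = 2:00 PM.
So the wash step ends at 2:00 PM.
The digestion step ends at 2:00 PM + 13 min = 2:13 PM.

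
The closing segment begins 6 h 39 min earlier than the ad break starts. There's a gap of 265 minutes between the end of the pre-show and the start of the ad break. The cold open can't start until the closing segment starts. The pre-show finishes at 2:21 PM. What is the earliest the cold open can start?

12:07 PM

The ad break starts at 2:21 PM + 265 min = 6:46 PM.
The closing segment starts at 6:46 PM − 399 min = 12:07 PM.
The cold open is bounded by the closing segment, so the earliest it can start is 12:07 PM.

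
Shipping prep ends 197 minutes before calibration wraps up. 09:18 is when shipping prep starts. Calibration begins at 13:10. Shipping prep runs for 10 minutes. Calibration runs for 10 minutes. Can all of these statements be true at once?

Calibration ends at 13:10 + 10 min = 13:20.
Shipping prep ends at 13:20 − 197 min = 10:03.
Shipping prep starts at 10:03 − 10 min = 09:53.
But shipping prep is also said to start at 09:18 — a 35-minute conflict.

No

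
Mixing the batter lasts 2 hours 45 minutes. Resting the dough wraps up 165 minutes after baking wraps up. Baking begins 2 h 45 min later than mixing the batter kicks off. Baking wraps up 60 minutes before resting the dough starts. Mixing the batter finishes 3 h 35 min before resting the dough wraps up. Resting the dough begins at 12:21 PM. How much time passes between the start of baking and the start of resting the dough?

1 h 50 min

Baking ends at 12:21 PM − 60 min = 11:21 AM.
Resting the dough ends at 11:21 AM + 165 min = 2:06 PM.
Mixing the batter ends at 2:06 PM − 215 min = 10:31 AM.
Mixing the batter starts at 10:31 AM − 165 min = 7:46 AM.
Baking starts at 7:46 AM + 165 min = 10:31 AM.
From 10:31 AM to 12:21 PM is 1 h 50 min.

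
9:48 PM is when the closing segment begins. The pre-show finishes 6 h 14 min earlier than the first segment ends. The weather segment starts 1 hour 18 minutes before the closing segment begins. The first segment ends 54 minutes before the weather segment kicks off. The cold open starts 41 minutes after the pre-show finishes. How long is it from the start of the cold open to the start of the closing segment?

The weather segment starts at 9:48 PM − 78 min = 8:30 PM.
The first segment ends at 8:30 PM − 54 min = 7:36 PM.
The pre-show ends at 7:36 PM − 374 min = 1:22 PM.
The cold open starts at 1:22 PM + 41 min = 2:03 PM.
From 2:03 PM to 9:48 PM is 465 minutes.

465 minutes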